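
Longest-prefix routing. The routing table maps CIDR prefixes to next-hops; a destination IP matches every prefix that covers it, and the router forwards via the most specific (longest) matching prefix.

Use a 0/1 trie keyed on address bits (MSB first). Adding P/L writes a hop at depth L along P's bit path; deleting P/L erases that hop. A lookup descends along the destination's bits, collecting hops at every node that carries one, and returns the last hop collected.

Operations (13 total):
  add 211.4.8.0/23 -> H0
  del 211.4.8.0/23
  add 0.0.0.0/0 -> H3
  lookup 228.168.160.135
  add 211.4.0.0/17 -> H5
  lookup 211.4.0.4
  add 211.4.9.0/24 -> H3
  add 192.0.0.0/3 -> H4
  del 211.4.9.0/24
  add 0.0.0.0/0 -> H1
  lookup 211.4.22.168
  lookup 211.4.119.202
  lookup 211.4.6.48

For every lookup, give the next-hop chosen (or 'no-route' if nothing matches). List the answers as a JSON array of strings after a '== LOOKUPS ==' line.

Apply in order:
  add 211.4.8.0/23 -> H0 at depth 23
  - 211.4.8.0/23 clear@23
  add 0.0.0.0/0 -> H3 at depth 0
  Q 228.168.160.135: descend 11 ; hops seen [H3] ; pick H3
  add 211.4.0.0/17 -> H5 at depth 17
  Q 211.4.0.4: descend 11010011000001000000 ; hops seen [H3,H5] ; pick H5
  add 211.4.9.0/24 -> H3 at depth 24
  add 192.0.0.0/3 -> H4 at depth 3
  - 211.4.9.0/24 clear@24
  add 0.0.0.0/0 -> H1 at depth 0
  Q 211.4.22.168: descend 1101001100000100000 ; hops seen [H1,H4,H5] ; pick H5
  Q 211.4.119.202: descend 11010011000001000 ; hops seen [H1,H4,H5] ; pick H5
  Q 211.4.6.48: descend 11010011000001000000 ; hops seen [H1,H4,H5] ; pick H5

== LOOKUPS ==
["H3","H5","H5","H5","H5"]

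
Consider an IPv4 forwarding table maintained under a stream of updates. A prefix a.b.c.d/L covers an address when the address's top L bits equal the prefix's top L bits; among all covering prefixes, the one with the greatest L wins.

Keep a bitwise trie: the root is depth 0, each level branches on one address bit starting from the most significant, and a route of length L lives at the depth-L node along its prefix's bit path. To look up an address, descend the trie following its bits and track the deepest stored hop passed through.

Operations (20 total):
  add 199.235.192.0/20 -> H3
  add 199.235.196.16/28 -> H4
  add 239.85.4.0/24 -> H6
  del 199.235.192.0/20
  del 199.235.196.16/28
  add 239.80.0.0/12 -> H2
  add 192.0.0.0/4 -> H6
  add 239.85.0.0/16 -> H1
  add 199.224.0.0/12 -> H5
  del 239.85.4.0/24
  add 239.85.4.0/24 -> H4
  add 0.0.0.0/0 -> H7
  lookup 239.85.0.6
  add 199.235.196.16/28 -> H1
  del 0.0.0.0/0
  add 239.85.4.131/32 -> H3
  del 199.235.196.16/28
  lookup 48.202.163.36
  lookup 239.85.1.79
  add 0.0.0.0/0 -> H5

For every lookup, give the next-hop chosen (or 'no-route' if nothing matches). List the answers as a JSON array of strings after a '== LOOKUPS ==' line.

Process each operation:
  + 199.235.192.0/20 (H3) depth=20
  + 199.235.196.16/28 (H4) depth=28
  + 239.85.4.0/24 (H6) depth=24
  del 199.235.192.0/20 (clear depth 20)
  del 199.235.196.16/28 (clear depth 28)
  + 239.80.0.0/12 (H2) depth=12
  + 192.0.0.0/4 (H6) depth=4
  + 239.85.0.0/16 (H1) depth=16
  + 199.224.0.0/12 (H5) depth=12
  del 239.85.4.0/24 (clear depth 24)
  + 239.85.4.0/24 (H4) depth=24
  + 0.0.0.0/0 (H7) depth=0
  lookup 239.85.0.6: bits 111011110101010100000 walk d0:H7→d1:-→d2:-→d3:-→d4:-→d5:-→d6:-→d7:-→d8:-→d9:-→d10:-→d11:-→d12:H2→d13:-→d14:-→d15:-→d16:H1→d17:-→d18:-→d19:-→d20:-→d21:- -> H1
  + 199.235.196.16/28 (H1) depth=28
  del 0.0.0.0/0 (clear depth 0)
  + 239.85.4.131/32 (H3) depth=32
  del 199.235.196.16/28 (clear depth 28)
  lookup 48.202.163.36: bits ε walk d0:- -> no-route
  lookup 239.85.1.79: bits 111011110101010100000 walk d0:-→d1:-→d2:-→d3:-→d4:-→d5:-→d6:-→d7:-→d8:-→d9:-→d10:-→d11:-→d12:H2→d13:-→d14:-→d15:-→d16:H1→d17:-→d18:-→d19:-→d20:-→d21:- -> H1
  + 0.0.0.0/0 (H5) depth=0

== LOOKUPS ==
["H1","no-route","H1"]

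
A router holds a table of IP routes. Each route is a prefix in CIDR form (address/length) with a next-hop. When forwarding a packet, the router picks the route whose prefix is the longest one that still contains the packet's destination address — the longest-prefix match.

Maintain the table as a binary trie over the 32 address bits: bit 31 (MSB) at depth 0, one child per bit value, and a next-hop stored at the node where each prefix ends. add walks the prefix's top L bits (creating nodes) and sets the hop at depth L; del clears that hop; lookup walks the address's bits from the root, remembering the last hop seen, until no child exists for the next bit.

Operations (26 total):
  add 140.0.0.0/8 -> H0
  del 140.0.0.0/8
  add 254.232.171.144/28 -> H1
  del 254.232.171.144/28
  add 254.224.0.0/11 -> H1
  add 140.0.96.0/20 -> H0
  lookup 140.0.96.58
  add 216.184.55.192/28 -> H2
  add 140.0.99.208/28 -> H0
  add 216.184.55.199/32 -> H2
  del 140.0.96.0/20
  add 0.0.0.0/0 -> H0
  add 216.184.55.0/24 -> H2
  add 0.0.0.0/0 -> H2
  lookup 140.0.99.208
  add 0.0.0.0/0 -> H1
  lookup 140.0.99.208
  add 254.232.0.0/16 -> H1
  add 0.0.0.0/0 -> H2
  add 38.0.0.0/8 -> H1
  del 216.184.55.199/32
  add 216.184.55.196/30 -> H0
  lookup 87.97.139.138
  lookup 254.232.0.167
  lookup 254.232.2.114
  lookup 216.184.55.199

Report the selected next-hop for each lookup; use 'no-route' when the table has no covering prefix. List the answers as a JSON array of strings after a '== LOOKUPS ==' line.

Process each operation:
  add 140.0.0.0/8 -> H0 at depth 8
  del 140.0.0.0/8 (clear depth 8)
  add 254.232.171.144/28 -> H1 at depth 28
  del 254.232.171.144/28 (clear depth 28)
  add 254.224.0.0/11 -> H1 at depth 11
  add 140.0.96.0/20 -> H0 at depth 20
  ? 140.0.96.58  path d0:-→d1:-→d2:-→d3:-→d4:-→d5:-→d6:-→d7:-→d8:-→d9:-→d10:-→d11:-→d12:-→d13:-→d14:-→d15:-→d16:-→d17:-→d18:-→d19:-→d20:H0  best=H0
  add 216.184.55.192/28 -> H2 at depth 28
  add 140.0.99.208/28 -> H0 at depth 28
  add 216.184.55.199/32 -> H2 at depth 32
  del 140.0.96.0/20 (clear depth 20)
  add 0.0.0.0/0 -> H0 at depth 0
  add 216.184.55.0/24 -> H2 at depth 24
  add 0.0.0.0/0 -> H2 at depth 0
  ? 140.0.99.208  path d0:H2→d1:-→d2:-→d3:-→d4:-→d5:-→d6:-→d7:-→d8:-→d9:-→d10:-→d11:-→d12:-→d13:-→d14:-→d15:-→d16:-→d17:-→d18:-→d19:-→d20:-→d21:-→d22:-→d23:-→d24:-→d25:-→d26:-→d27:-→d28:H0  best=H0
  add 0.0.0.0/0 -> H1 at depth 0
  ? 140.0.99.208  path d0:H1→d1:-→d2:-→d3:-→d4:-→d5:-→d6:-→d7:-→d8:-→d9:-→d10:-→d11:-→d12:-→d13:-→d14:-→d15:-→d16:-→d17:-→d18:-→d19:-→d20:-→d21:-→d22:-→d23:-→d24:-→d25:-→d26:-→d27:-→d28:H0  best=H0
  add 254.232.0.0/16 -> H1 at depth 16
  add 0.0.0.0/0 -> H2 at depth 0
  add 38.0.0.0/8 -> H1 at depth 8
  del 216.184.55.199/32 (clear depth 32)
  add 216.184.55.196/30 -> H0 at depth 30
  ? 87.97.139.138  path d0:H2→d1:-  best=H2
  ? 254.232.0.167  path d0:H2→d1:-→d2:-→d3:-→d4:-→d5:-→d6:-→d7:-→d8:-→d9:-→d10:-→d11:H1→d12:-→d13:-→d14:-→d15:-→d16:H1  best=H1
  ? 254.232.2.114  path d0:H2→d1:-→d2:-→d3:-→d4:-→d5:-→d6:-→d7:-→d8:-→d9:-→d10:-→d11:H1→d12:-→d13:-→d14:-→d15:-→d16:H1  best=H1
  ? 216.184.55.199  path d0:H2→d1:-→d2:-→d3:-→d4:-→d5:-→d6:-→d7:-→d8:-→d9:-→d10:-→d11:-→d12:-→d13:-→d14:-→d15:-→d16:-→d17:-→d18:-→d19:-→d20:-→d21:-→d22:-→d23:-→d24:H2→d25:-→d26:-→d27:-→d28:H2→d29:-→d30:H0→d31:-→d32:-  best=H0

== LOOKUPS ==
["H0","H0","H0","H2","H1","H1","H0"]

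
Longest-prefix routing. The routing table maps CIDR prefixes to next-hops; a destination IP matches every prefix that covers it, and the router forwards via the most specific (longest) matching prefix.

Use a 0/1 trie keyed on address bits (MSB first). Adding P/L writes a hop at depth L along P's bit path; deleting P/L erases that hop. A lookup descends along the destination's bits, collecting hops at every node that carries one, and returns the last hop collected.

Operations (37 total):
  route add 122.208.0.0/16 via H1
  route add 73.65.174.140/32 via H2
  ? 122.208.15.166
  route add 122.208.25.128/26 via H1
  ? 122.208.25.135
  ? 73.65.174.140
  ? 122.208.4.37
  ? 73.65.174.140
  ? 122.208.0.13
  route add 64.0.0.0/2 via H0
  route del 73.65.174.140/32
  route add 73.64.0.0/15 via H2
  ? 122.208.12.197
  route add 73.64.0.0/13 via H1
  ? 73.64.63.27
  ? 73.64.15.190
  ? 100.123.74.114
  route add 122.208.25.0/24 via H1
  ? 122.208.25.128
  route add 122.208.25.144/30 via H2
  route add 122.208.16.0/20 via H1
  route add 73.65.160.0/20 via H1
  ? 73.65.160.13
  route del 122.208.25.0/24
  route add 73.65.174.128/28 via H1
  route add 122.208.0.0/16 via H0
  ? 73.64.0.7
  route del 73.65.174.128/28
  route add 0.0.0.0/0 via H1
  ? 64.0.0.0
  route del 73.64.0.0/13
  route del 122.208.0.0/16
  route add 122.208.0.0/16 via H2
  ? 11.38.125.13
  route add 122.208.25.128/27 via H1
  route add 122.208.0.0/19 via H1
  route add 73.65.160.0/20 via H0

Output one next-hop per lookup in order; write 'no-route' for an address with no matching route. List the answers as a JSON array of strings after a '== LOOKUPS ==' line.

Apply in order:
  add 122.208.0.0/16 -> H1 at depth 16
  add 73.65.174.140/32 -> H2 at depth 32
  Q 122.208.15.166: descend 0111101011010000 ; hops seen [H1] ; pick H1
  add 122.208.25.128/26 -> H1 at depth 26
  Q 122.208.25.135: descend 01111010110100000001100110 ; hops seen [H1,H1] ; pick H1
  Q 73.65.174.140: descend 01001001010000011010111010001100 ; hops seen [H2] ; pick H2
  Q 122.208.4.37: descend 0111101011010000000 ; hops seen [H1] ; pick H1
  Q 73.65.174.140: descend 01001001010000011010111010001100 ; hops seen [H2] ; pick H2
  Q 122.208.0.13: descend 0111101011010000000 ; hops seen [H1] ; pick H1
  add 64.0.0.0/2 -> H0 at depth 2
  - 73.65.174.140/32 clear@32
  add 73.64.0.0/15 -> H2 at depth 15
  Q 122.208.12.197: descend 0111101011010000000 ; hops seen [H0,H1] ; pick H1
  add 73.64.0.0/13 -> H1 at depth 13
  Q 73.64.63.27: descend 010010010100000 ; hops seen [H0,H1,H2] ; pick H2
  Q 73.64.15.190: descend 010010010100000 ; hops seen [H0,H1,H2] ; pick H2
  Q 100.123.74.114: descend 011 ; hops seen [H0] ; pick H0
  add 122.208.25.0/24 -> H1 at depth 24
  Q 122.208.25.128: descend 01111010110100000001100110 ; hops seen [H0,H1,H1,H1] ; pick H1
  add 122.208.25.144/30 -> H2 at depth 30
  add 122.208.16.0/20 -> H1 at depth 20
  add 73.65.160.0/20 -> H1 at depth 20
  Q 73.65.160.13: descend 01001001010000011010 ; hops seen [H0,H1,H2,H1] ; pick H1
  - 122.208.25.0/24 clear@24
  add 73.65.174.128/28 -> H1 at depth 28
  add 122.208.0.0/16 -> H0 at depth 16
  Q 73.64.0.7: descend 010010010100000 ; hops seen [H0,H1,H2] ; pick H2
  - 73.65.174.128/28 clear@28
  add 0.0.0.0/0 -> H1 at depth 0
  Q 64.0.0.0: descend 0100 ; hops seen [H1,H0] ; pick H0
  - 73.64.0.0/13 clear@13
  - 122.208.0.0/16 clear@16
  add 122.208.0.0/16 -> H2 at depth 16
  Q 11.38.125.13: descend 0 ; hops seen [H1] ; pick H1
  add 122.208.25.128/27 -> H1 at depth 27
  add 122.208.0.0/19 -> H1 at depth 19
  add 73.65.160.0/20 -> H0 at depth 20

== LOOKUPS ==
["H1","H1","H2","H1","H2","H1","H1","H2","H2","H0","H1","H1","H2","H0","H1"]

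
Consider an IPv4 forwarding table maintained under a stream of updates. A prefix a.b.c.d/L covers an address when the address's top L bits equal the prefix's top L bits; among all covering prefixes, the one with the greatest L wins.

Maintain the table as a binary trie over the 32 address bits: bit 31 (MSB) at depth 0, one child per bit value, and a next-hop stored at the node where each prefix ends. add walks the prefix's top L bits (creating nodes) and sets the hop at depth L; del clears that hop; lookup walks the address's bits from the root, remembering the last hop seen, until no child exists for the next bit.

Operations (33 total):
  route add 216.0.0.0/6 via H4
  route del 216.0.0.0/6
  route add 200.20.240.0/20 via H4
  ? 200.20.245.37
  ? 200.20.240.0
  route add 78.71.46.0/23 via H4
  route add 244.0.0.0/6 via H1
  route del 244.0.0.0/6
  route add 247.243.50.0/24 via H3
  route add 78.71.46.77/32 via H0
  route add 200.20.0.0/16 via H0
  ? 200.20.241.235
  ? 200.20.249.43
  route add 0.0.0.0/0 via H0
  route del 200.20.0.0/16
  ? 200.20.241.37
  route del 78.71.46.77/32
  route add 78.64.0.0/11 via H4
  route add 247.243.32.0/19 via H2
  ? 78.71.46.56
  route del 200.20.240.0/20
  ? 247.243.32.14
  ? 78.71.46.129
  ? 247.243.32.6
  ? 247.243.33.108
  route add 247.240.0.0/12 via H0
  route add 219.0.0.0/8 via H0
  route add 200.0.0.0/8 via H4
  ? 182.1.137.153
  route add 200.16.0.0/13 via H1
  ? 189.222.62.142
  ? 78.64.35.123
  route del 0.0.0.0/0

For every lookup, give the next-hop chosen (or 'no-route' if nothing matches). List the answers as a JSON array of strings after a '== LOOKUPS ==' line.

Apply in order:
  + 216.0.0.0/6 (H4) depth=6
  - 216.0.0.0/6 clear@6
  + 200.20.240.0/20 (H4) depth=20
  ? 200.20.245.37  path d0:-→d1:-→d2:-→d3:-→d4:-→d5:-→d6:-→d7:-→d8:-→d9:-→d10:-→d11:-→d12:-→d13:-→d14:-→d15:-→d16:-→d17:-→d18:-→d19:-→d20:H4  best=H4
  ? 200.20.240.0  path d0:-→d1:-→d2:-→d3:-→d4:-→d5:-→d6:-→d7:-→d8:-→d9:-→d10:-→d11:-→d12:-→d13:-→d14:-→d15:-→d16:-→d17:-→d18:-→d19:-→d20:H4  best=H4
  + 78.71.46.0/23 (H4) depth=23
  + 244.0.0.0/6 (H1) depth=6
  - 244.0.0.0/6 clear@6
  + 247.243.50.0/24 (H3) depth=24
  + 78.71.46.77/32 (H0) depth=32
  + 200.20.0.0/16 (H0) depth=16
  ? 200.20.241.235  path d0:-→d1:-→d2:-→d3:-→d4:-→d5:-→d6:-→d7:-→d8:-→d9:-→d10:-→d11:-→d12:-→d13:-→d14:-→d15:-→d16:H0→d17:-→d18:-→d19:-→d20:H4  best=H4
  ? 200.20.249.43  path d0:-→d1:-→d2:-→d3:-→d4:-→d5:-→d6:-→d7:-→d8:-→d9:-→d10:-→d11:-→d12:-→d13:-→d14:-→d15:-→d16:H0→d17:-→d18:-→d19:-→d20:H4  best=H4
  + 0.0.0.0/0 (H0) depth=0
  - 200.20.0.0/16 clear@16
  ? 200.20.241.37  path d0:H0→d1:-→d2:-→d3:-→d4:-→d5:-→d6:-→d7:-→d8:-→d9:-→d10:-→d11:-→d12:-→d13:-→d14:-→d15:-→d16:-→d17:-→d18:-→d19:-→d20:H4  best=H4
  - 78.71.46.77/32 clear@32
  + 78.64.0.0/11 (H4) depth=11
  + 247.243.32.0/19 (H2) depth=19
  ? 78.71.46.56  path d0:H0→d1:-→d2:-→d3:-→d4:-→d5:-→d6:-→d7:-→d8:-→d9:-→d10:-→d11:H4→d12:-→d13:-→d14:-→d15:-→d16:-→d17:-→d18:-→d19:-→d20:-→d21:-→d22:-→d23:H4→d24:-→d25:-  best=H4
  - 200.20.240.0/20 clear@20
  ? 247.243.32.14  path d0:H0→d1:-→d2:-→d3:-→d4:-→d5:-→d6:-→d7:-→d8:-→d9:-→d10:-→d11:-→d12:-→d13:-→d14:-→d15:-→d16:-→d17:-→d18:-→d19:H2  best=H2
  ? 78.71.46.129  path d0:H0→d1:-→d2:-→d3:-→d4:-→d5:-→d6:-→d7:-→d8:-→d9:-→d10:-→d11:H4→d12:-→d13:-→d14:-→d15:-→d16:-→d17:-→d18:-→d19:-→d20:-→d21:-→d22:-→d23:H4→d24:-  best=H4
  ? 247.243.32.6  path d0:H0→d1:-→d2:-→d3:-→d4:-→d5:-→d6:-→d7:-→d8:-→d9:-→d10:-→d11:-→d12:-→d13:-→d14:-→d15:-→d16:-→d17:-→d18:-→d19:H2  best=H2
  ? 247.243.33.108  path d0:H0→d1:-→d2:-→d3:-→d4:-→d5:-→d6:-→d7:-→d8:-→d9:-→d10:-→d11:-→d12:-→d13:-→d14:-→d15:-→d16:-→d17:-→d18:-→d19:H2  best=H2
  + 247.240.0.0/12 (H0) depth=12
  + 219.0.0.0/8 (H0) depth=8
  + 200.0.0.0/8 (H4) depth=8
  ? 182.1.137.153  path d0:H0→d1:-  best=H0
  + 200.16.0.0/13 (H1) depth=13
  ? 189.222.62.142  path d0:H0→d1:-  best=H0
  ? 78.64.35.123  path d0:H0→d1:-→d2:-→d3:-→d4:-→d5:-→d6:-→d7:-→d8:-→d9:-→d10:-→d11:H4→d12:-→d13:-  best=H4
  - 0.0.0.0/0 clear@0

== LOOKUPS ==
["H4","H4","H4","H4","H4","H4","H2","H4","H2","H2","H0","H0","H4"]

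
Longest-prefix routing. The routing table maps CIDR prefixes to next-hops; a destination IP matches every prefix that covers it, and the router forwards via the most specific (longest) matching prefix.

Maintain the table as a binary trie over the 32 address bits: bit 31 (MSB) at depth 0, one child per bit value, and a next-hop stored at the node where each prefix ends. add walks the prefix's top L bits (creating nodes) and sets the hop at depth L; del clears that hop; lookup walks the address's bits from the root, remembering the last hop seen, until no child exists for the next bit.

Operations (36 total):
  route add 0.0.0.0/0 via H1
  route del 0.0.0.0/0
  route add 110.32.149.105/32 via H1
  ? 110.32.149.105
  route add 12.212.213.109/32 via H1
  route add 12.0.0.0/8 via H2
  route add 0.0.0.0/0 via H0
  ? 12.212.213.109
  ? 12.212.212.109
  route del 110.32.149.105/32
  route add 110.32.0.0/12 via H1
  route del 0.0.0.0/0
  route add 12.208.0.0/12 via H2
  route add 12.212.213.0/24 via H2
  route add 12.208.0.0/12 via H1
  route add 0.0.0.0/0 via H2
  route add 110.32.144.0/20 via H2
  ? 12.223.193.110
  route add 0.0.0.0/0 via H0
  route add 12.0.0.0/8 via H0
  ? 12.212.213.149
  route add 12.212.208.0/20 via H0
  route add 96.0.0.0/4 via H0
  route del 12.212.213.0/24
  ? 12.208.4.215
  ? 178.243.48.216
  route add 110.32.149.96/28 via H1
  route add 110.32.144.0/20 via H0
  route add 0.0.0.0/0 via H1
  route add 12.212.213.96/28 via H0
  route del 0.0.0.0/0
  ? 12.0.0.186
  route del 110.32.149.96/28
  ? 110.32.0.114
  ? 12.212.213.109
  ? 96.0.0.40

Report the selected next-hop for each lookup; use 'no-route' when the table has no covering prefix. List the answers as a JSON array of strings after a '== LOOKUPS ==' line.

Trace:
  + 0.0.0.0/0 (H1) depth=0
  del 0.0.0.0/0 (clear depth 0)
  + 110.32.149.105/32 (H1) depth=32
  ? 110.32.149.105  path d0:-→d1:-→d2:-→d3:-→d4:-→d5:-→d6:-→d7:-→d8:-→d9:-→d10:-→d11:-→d12:-→d13:-→d14:-→d15:-→d16:-→d17:-→d18:-→d19:-→d20:-→d21:-→d22:-→d23:-→d24:-→d25:-→d26:-→d27:-→d28:-→d29:-→d30:-→d31:-→d32:H1  best=H1
  + 12.212.213.109/32 (H1) depth=32
  + 12.0.0.0/8 (H2) depth=8
  + 0.0.0.0/0 (H0) depth=0
  ? 12.212.213.109  path d0:H0→d1:-→d2:-→d3:-→d4:-→d5:-→d6:-→d7:-→d8:H2→d9:-→d10:-→d11:-→d12:-→d13:-→d14:-→d15:-→d16:-→d17:-→d18:-→d19:-→d20:-→d21:-→d22:-→d23:-→d24:-→d25:-→d26:-→d27:-→d28:-→d29:-→d30:-→d31:-→d32:H1  best=H1
  ? 12.212.212.109  path d0:H0→d1:-→d2:-→d3:-→d4:-→d5:-→d6:-→d7:-→d8:H2→d9:-→d10:-→d11:-→d12:-→d13:-→d14:-→d15:-→d16:-→d17:-→d18:-→d19:-→d20:-→d21:-→d22:-→d23:-  best=H2
  del 110.32.149.105/32 (clear depth 32)
  + 110.32.0.0/12 (H1) depth=12
  del 0.0.0.0/0 (clear depth 0)
  + 12.208.0.0/12 (H2) depth=12
  + 12.212.213.0/24 (H2) depth=24
  + 12.208.0.0/12 (H1) depth=12
  + 0.0.0.0/0 (H2) depth=0
  + 110.32.144.0/20 (H2) depth=20
  ? 12.223.193.110  path d0:H2→d1:-→d2:-→d3:-→d4:-→d5:-→d6:-→d7:-→d8:H2→d9:-→d10:-→d11:-→d12:H1  best=H1
  + 0.0.0.0/0 (H0) depth=0
  + 12.0.0.0/8 (H0) depth=8
  ? 12.212.213.149  path d0:H0→d1:-→d2:-→d3:-→d4:-→d5:-→d6:-→d7:-→d8:H0→d9:-→d10:-→d11:-→d12:H1→d13:-→d14:-→d15:-→d16:-→d17:-→d18:-→d19:-→d20:-→d21:-→d22:-→d23:-→d24:H2  best=H2
  + 12.212.208.0/20 (H0) depth=20
  + 96.0.0.0/4 (H0) depth=4
  del 12.212.213.0/24 (clear depth 24)
  ? 12.208.4.215  path d0:H0→d1:-→d2:-→d3:-→d4:-→d5:-→d6:-→d7:-→d8:H0→d9:-→d10:-→d11:-→d12:H1→d13:-  best=H1
  ? 178.243.48.216  path d0:H0  best=H0
  + 110.32.149.96/28 (H1) depth=28
  + 110.32.144.0/20 (H0) depth=20
  + 0.0.0.0/0 (H1) depth=0
  + 12.212.213.96/28 (H0) depth=28
  del 0.0.0.0/0 (clear depth 0)
  ? 12.0.0.186  path d0:-→d1:-→d2:-→d3:-→d4:-→d5:-→d6:-→d7:-→d8:H0  best=H0
  del 110.32.149.96/28 (clear depth 28)
  ? 110.32.0.114  path d0:-→d1:-→d2:-→d3:-→d4:H0→d5:-→d6:-→d7:-→d8:-→d9:-→d10:-→d11:-→d12:H1→d13:-→d14:-→d15:-→d16:-  best=H1
  ? 12.212.213.109  path d0:-→d1:-→d2:-→d3:-→d4:-→d5:-→d6:-→d7:-→d8:H0→d9:-→d10:-→d11:-→d12:H1→d13:-→d14:-→d15:-→d16:-→d17:-→d18:-→d19:-→d20:H0→d21:-→d22:-→d23:-→d24:-→d25:-→d26:-→d27:-→d28:H0→d29:-→d30:-→d31:-→d32:H1  best=H1
  ? 96.0.0.40  path d0:-→d1:-→d2:-→d3:-→d4:H0  best=H0

== LOOKUPS ==
["H1","H1","H2","H1","H2","H1","H0","H0","H1","H1","H0"]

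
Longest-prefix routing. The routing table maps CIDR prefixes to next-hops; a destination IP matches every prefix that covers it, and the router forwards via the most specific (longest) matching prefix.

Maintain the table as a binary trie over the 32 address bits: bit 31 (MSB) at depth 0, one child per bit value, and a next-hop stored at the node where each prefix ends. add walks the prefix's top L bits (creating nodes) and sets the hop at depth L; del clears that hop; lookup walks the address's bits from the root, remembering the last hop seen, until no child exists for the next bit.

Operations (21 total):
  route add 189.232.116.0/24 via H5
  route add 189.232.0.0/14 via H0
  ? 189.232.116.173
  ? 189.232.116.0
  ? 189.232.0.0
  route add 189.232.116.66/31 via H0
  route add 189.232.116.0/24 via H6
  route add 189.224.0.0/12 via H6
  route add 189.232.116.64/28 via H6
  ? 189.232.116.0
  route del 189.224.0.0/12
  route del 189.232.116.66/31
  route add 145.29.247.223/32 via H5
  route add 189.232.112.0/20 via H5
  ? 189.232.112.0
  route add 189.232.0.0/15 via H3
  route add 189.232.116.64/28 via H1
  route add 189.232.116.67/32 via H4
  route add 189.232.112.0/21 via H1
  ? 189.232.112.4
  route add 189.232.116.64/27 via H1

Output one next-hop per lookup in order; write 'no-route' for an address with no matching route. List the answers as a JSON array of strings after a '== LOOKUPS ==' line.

Apply in order:
  add 189.232.116.0/24 -> H5 at depth 24
  add 189.232.0.0/14 -> H0 at depth 14
  Q 189.232.116.173: descend 101111011110100001110100 ; hops seen [H0,H5] ; pick H5
  Q 189.232.116.0: descend 101111011110100001110100 ; hops seen [H0,H5] ; pick H5
  Q 189.232.0.0: descend 10111101111010000 ; hops seen [H0] ; pick H0
  add 189.232.116.66/31 -> H0 at depth 31
  add 189.232.116.0/24 -> H6 at depth 24
  add 189.224.0.0/12 -> H6 at depth 12
  add 189.232.116.64/28 -> H6 at depth 28
  Q 189.232.116.0: descend 1011110111101000011101000 ; hops seen [H6,H0,H6] ; pick H6
  - 189.224.0.0/12 clear@12
  - 189.232.116.66/31 clear@31
  add 145.29.247.223/32 -> H5 at depth 32
  add 189.232.112.0/20 -> H5 at depth 20
  Q 189.232.112.0: descend 101111011110100001110 ; hops seen [H0,H5] ; pick H5
  add 189.232.0.0/15 -> H3 at depth 15
  add 189.232.116.64/28 -> H1 at depth 28
  add 189.232.116.67/32 -> H4 at depth 32
  add 189.232.112.0/21 -> H1 at depth 21
  Q 189.232.112.4: descend 101111011110100001110 ; hops seen [H0,H3,H5,H1] ; pick H1
  add 189.232.116.64/27 -> H1 at depth 27

== LOOKUPS ==
["H5","H5","H0","H6","H5","H1"]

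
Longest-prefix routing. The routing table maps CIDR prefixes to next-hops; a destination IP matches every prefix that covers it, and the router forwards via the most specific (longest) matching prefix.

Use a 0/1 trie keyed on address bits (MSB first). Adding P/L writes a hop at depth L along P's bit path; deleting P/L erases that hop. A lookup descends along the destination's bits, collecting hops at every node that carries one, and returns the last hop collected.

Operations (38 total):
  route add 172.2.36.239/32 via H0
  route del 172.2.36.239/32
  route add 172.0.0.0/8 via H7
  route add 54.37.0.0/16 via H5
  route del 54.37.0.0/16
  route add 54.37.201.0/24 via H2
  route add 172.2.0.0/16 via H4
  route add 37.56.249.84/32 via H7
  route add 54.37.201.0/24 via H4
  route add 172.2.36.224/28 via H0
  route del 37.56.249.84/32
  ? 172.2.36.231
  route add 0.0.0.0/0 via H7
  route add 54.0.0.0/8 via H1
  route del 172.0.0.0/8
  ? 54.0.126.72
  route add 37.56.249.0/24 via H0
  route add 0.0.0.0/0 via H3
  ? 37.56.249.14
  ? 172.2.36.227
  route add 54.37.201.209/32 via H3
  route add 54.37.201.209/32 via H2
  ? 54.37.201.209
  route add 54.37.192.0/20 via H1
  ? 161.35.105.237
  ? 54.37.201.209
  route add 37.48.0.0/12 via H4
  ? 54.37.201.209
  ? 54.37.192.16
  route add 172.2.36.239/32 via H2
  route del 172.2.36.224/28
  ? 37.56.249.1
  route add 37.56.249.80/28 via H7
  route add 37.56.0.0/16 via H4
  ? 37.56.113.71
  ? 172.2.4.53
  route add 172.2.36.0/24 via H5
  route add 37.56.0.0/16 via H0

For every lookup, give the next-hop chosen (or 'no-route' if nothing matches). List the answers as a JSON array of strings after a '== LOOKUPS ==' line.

Process each operation:
  + 172.2.36.239/32 (H0) depth=32
  - 172.2.36.239/32 clear@32
  + 172.0.0.0/8 (H7) depth=8
  + 54.37.0.0/16 (H5) depth=16
  - 54.37.0.0/16 clear@16
  + 54.37.201.0/24 (H2) depth=24
  + 172.2.0.0/16 (H4) depth=16
  + 37.56.249.84/32 (H7) depth=32
  + 54.37.201.0/24 (H4) depth=24
  + 172.2.36.224/28 (H0) depth=28
  - 37.56.249.84/32 clear@32
  ? 172.2.36.231  path d0:-→d1:-→d2:-→d3:-→d4:-→d5:-→d6:-→d7:-→d8:H7→d9:-→d10:-→d11:-→d12:-→d13:-→d14:-→d15:-→d16:H4→d17:-→d18:-→d19:-→d20:-→d21:-→d22:-→d23:-→d24:-→d25:-→d26:-→d27:-→d28:H0  best=H0
  + 0.0.0.0/0 (H7) depth=0
  + 54.0.0.0/8 (H1) depth=8
  - 172.0.0.0/8 clear@8
  ? 54.0.126.72  path d0:H7→d1:-→d2:-→d3:-→d4:-→d5:-→d6:-→d7:-→d8:H1→d9:-→d10:-  best=H1
  + 37.56.249.0/24 (H0) depth=24
  + 0.0.0.0/0 (H3) depth=0
  ? 37.56.249.14  path d0:H3→d1:-→d2:-→d3:-→d4:-→d5:-→d6:-→d7:-→d8:-→d9:-→d10:-→d11:-→d12:-→d13:-→d14:-→d15:-→d16:-→d17:-→d18:-→d19:-→d20:-→d21:-→d22:-→d23:-→d24:H0→d25:-  best=H0
  ? 172.2.36.227  path d0:H3→d1:-→d2:-→d3:-→d4:-→d5:-→d6:-→d7:-→d8:-→d9:-→d10:-→d11:-→d12:-→d13:-→d14:-→d15:-→d16:H4→d17:-→d18:-→d19:-→d20:-→d21:-→d22:-→d23:-→d24:-→d25:-→d26:-→d27:-→d28:H0  best=H0
  + 54.37.201.209/32 (H3) depth=32
  + 54.37.201.209/32 (H2) depth=32
  ? 54.37.201.209  path d0:H3→d1:-→d2:-→d3:-→d4:-→d5:-→d6:-→d7:-→d8:H1→d9:-→d10:-→d11:-→d12:-→d13:-→d14:-→d15:-→d16:-→d17:-→d18:-→d19:-→d20:-→d21:-→d22:-→d23:-→d24:H4→d25:-→d26:-→d27:-→d28:-→d29:-→d30:-→d31:-→d32:H2  best=H2
  + 54.37.192.0/20 (H1) depth=20
  ? 161.35.105.237  path d0:H3→d1:-→d2:-→d3:-→d4:-  best=H3
  ? 54.37.201.209  path d0:H3→d1:-→d2:-→d3:-→d4:-→d5:-→d6:-→d7:-→d8:H1→d9:-→d10:-→d11:-→d12:-→d13:-→d14:-→d15:-→d16:-→d17:-→d18:-→d19:-→d20:H1→d21:-→d22:-→d23:-→d24:H4→d25:-→d26:-→d27:-→d28:-→d29:-→d30:-→d31:-→d32:H2  best=H2
  + 37.48.0.0/12 (H4) depth=12
  ? 54.37.201.209  path d0:H3→d1:-→d2:-→d3:-→d4:-→d5:-→d6:-→d7:-→d8:H1→d9:-→d10:-→d11:-→d12:-→d13:-→d14:-→d15:-→d16:-→d17:-→d18:-→d19:-→d20:H1→d21:-→d22:-→d23:-→d24:H4→d25:-→d26:-→d27:-→d28:-→d29:-→d30:-→d31:-→d32:H2  best=H2
  ? 54.37.192.16  path d0:H3→d1:-→d2:-→d3:-→d4:-→d5:-→d6:-→d7:-→d8:H1→d9:-→d10:-→d11:-→d12:-→d13:-→d14:-→d15:-→d16:-→d17:-→d18:-→d19:-→d20:H1  best=H1
  + 172.2.36.239/32 (H2) depth=32
  - 172.2.36.224/28 clear@28
  ? 37.56.249.1  path d0:H3→d1:-→d2:-→d3:-→d4:-→d5:-→d6:-→d7:-→d8:-→d9:-→d10:-→d11:-→d12:H4→d13:-→d14:-→d15:-→d16:-→d17:-→d18:-→d19:-→d20:-→d21:-→d22:-→d23:-→d24:H0→d25:-  best=H0
  + 37.56.249.80/28 (H7) depth=28
  + 37.56.0.0/16 (H4) depth=16
  ? 37.56.113.71  path d0:H3→d1:-→d2:-→d3:-→d4:-→d5:-→d6:-→d7:-→d8:-→d9:-→d10:-→d11:-→d12:H4→d13:-→d14:-→d15:-→d16:H4  best=H4
  ? 172.2.4.53  path d0:H3→d1:-→d2:-→d3:-→d4:-→d5:-→d6:-→d7:-→d8:-→d9:-→d10:-→d11:-→d12:-→d13:-→d14:-→d15:-→d16:H4→d17:-→d18:-  best=H4
  + 172.2.36.0/24 (H5) depth=24
  + 37.56.0.0/16 (H0) depth=16

== LOOKUPS ==
["H0","H1","H0","H0","H2","H3","H2","H2","H1","H0","H4","H4"]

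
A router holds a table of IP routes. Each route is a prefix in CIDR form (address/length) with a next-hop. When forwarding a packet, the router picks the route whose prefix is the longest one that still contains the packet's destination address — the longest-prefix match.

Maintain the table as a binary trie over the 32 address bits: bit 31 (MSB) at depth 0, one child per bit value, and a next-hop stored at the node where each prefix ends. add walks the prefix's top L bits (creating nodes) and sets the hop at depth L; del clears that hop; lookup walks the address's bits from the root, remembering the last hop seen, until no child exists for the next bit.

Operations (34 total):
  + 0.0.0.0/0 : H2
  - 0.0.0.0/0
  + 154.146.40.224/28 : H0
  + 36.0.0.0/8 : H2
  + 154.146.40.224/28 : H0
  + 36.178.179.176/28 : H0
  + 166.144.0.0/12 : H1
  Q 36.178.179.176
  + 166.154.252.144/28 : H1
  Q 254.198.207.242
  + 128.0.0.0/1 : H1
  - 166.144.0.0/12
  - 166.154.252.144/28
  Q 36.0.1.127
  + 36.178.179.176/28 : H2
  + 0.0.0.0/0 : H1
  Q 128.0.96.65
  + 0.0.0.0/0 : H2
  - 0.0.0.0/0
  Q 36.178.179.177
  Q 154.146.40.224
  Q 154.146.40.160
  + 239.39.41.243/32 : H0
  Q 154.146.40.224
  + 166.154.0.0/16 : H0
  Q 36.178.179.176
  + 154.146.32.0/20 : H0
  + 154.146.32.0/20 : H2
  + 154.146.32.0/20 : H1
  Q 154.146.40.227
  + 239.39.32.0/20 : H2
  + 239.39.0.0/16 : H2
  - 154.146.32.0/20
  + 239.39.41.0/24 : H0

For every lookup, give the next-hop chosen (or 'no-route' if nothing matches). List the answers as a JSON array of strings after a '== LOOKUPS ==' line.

Trace:
  + 0.0.0.0/0 (H2) depth=0
  - 0.0.0.0/0 clear@0
  + 154.146.40.224/28 (H0) depth=28
  + 36.0.0.0/8 (H2) depth=8
  + 154.146.40.224/28 (H0) depth=28
  + 36.178.179.176/28 (H0) depth=28
  + 166.144.0.0/12 (H1) depth=12
  lookup 36.178.179.176: bits 0010010010110010101100111011 walk d0:-→d1:-→d2:-→d3:-→d4:-→d5:-→d6:-→d7:-→d8:H2→d9:-→d10:-→d11:-→d12:-→d13:-→d14:-→d15:-→d16:-→d17:-→d18:-→d19:-→d20:-→d21:-→d22:-→d23:-→d24:-→d25:-→d26:-→d27:-→d28:H0 -> H0
  + 166.154.252.144/28 (H1) depth=28
  lookup 254.198.207.242: bits 1 walk d0:-→d1:- -> no-route
  + 128.0.0.0/1 (H1) depth=1
  - 166.144.0.0/12 clear@12
  - 166.154.252.144/28 clear@28
  lookup 36.0.1.127: bits 00100100 walk d0:-→d1:-→d2:-→d3:-→d4:-→d5:-→d6:-→d7:-→d8:H2 -> H2
  + 36.178.179.176/28 (H2) depth=28
  + 0.0.0.0/0 (H1) depth=0
  lookup 128.0.96.65: bits 100 walk d0:H1→d1:H1→d2:-→d3:- -> H1
  + 0.0.0.0/0 (H2) depth=0
  - 0.0.0.0/0 clear@0
  lookup 36.178.179.177: bits 0010010010110010101100111011 walk d0:-→d1:-→d2:-→d3:-→d4:-→d5:-→d6:-→d7:-→d8:H2→d9:-→d10:-→d11:-→d12:-→d13:-→d14:-→d15:-→d16:-→d17:-→d18:-→d19:-→d20:-→d21:-→d22:-→d23:-→d24:-→d25:-→d26:-→d27:-→d28:H2 -> H2
  lookup 154.146.40.224: bits 1001101010010010001010001110 walk d0:-→d1:H1→d2:-→d3:-→d4:-→d5:-→d6:-→d7:-→d8:-→d9:-→d10:-→d11:-→d12:-→d13:-→d14:-→d15:-→d16:-→d17:-→d18:-→d19:-→d20:-→d21:-→d22:-→d23:-→d24:-→d25:-→d26:-→d27:-→d28:H0 -> H0
  lookup 154.146.40.160: bits 1001101010010010001010001 walk d0:-→d1:H1→d2:-→d3:-→d4:-→d5:-→d6:-→d7:-→d8:-→d9:-→d10:-→d11:-→d12:-→d13:-→d14:-→d15:-→d16:-→d17:-→d18:-→d19:-→d20:-→d21:-→d22:-→d23:-→d24:-→d25:- -> H1
  + 239.39.41.243/32 (H0) depth=32
  lookup 154.146.40.224: bits 1001101010010010001010001110 walk d0:-→d1:H1→d2:-→d3:-→d4:-→d5:-→d6:-→d7:-→d8:-→d9:-→d10:-→d11:-→d12:-→d13:-→d14:-→d15:-→d16:-→d17:-→d18:-→d19:-→d20:-→d21:-→d22:-→d23:-→d24:-→d25:-→d26:-→d27:-→d28:H0 -> H0
  + 166.154.0.0/16 (H0) depth=16
  lookup 36.178.179.176: bits 0010010010110010101100111011 walk d0:-→d1:-→d2:-→d3:-→d4:-→d5:-→d6:-→d7:-→d8:H2→d9:-→d10:-→d11:-→d12:-→d13:-→d14:-→d15:-→d16:-→d17:-→d18:-→d19:-→d20:-→d21:-→d22:-→d23:-→d24:-→d25:-→d26:-→d27:-→d28:H2 -> H2
  + 154.146.32.0/20 (H0) depth=20
  + 154.146.32.0/20 (H2) depth=20
  + 154.146.32.0/20 (H1) depth=20
  lookup 154.146.40.227: bits 1001101010010010001010001110 walk d0:-→d1:H1→d2:-→d3:-→d4:-→d5:-→d6:-→d7:-→d8:-→d9:-→d10:-→d11:-→d12:-→d13:-→d14:-→d15:-→d16:-→d17:-→d18:-→d19:-→d20:H1→d21:-→d22:-→d23:-→d24:-→d25:-→d26:-→d27:-→d28:H0 -> H0
  + 239.39.32.0/20 (H2) depth=20
  + 239.39.0.0/16 (H2) depth=16
  - 154.146.32.0/20 clear@20
  + 239.39.41.0/24 (H0) depth=24

== LOOKUPS ==
["H0","no-route","H2","H1","H2","H0","H1","H0","H2","H0"]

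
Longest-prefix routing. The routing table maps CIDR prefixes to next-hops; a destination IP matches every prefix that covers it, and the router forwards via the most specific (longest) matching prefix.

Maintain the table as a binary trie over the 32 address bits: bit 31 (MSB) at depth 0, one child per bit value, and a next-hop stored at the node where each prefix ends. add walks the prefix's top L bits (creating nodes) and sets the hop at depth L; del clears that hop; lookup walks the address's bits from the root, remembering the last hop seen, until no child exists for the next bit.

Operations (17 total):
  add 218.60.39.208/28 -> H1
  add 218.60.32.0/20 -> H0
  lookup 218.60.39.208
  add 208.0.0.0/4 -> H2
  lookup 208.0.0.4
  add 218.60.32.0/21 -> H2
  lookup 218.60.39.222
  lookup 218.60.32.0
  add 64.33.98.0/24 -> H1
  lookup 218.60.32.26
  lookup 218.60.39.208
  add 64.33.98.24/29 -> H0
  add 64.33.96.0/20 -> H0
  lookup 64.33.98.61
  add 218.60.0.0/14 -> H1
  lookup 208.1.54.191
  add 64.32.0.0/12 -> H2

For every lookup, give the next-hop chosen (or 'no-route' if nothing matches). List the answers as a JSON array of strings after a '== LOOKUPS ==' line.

Process each operation:
  + 218.60.39.208/28 (H1) depth=28
  + 218.60.32.0/20 (H0) depth=20
  ? 218.60.39.208  path d0:-→d1:-→d2:-→d3:-→d4:-→d5:-→d6:-→d7:-→d8:-→d9:-→d10:-→d11:-→d12:-→d13:-→d14:-→d15:-→d16:-→d17:-→d18:-→d19:-→d20:H0→d21:-→d22:-→d23:-→d24:-→d25:-→d26:-→d27:-→d28:H1  best=H1
  + 208.0.0.0/4 (H2) depth=4
  ? 208.0.0.4  path d0:-→d1:-→d2:-→d3:-→d4:H2  best=H2
  + 218.60.32.0/21 (H2) depth=21
  ? 218.60.39.222  path d0:-→d1:-→d2:-→d3:-→d4:H2→d5:-→d6:-→d7:-→d8:-→d9:-→d10:-→d11:-→d12:-→d13:-→d14:-→d15:-→d16:-→d17:-→d18:-→d19:-→d20:H0→d21:H2→d22:-→d23:-→d24:-→d25:-→d26:-→d27:-→d28:H1  best=H1
  ? 218.60.32.0  path d0:-→d1:-→d2:-→d3:-→d4:H2→d5:-→d6:-→d7:-→d8:-→d9:-→d10:-→d11:-→d12:-→d13:-→d14:-→d15:-→d16:-→d17:-→d18:-→d19:-→d20:H0→d21:H2  best=H2
  + 64.33.98.0/24 (H1) depth=24
  ? 218.60.32.26  path d0:-→d1:-→d2:-→d3:-→d4:H2→d5:-→d6:-→d7:-→d8:-→d9:-→d10:-→d11:-→d12:-→d13:-→d14:-→d15:-→d16:-→d17:-→d18:-→d19:-→d20:H0→d21:H2  best=H2
  ? 218.60.39.208  path d0:-→d1:-→d2:-→d3:-→d4:H2→d5:-→d6:-→d7:-→d8:-→d9:-→d10:-→d11:-→d12:-→d13:-→d14:-→d15:-→d16:-→d17:-→d18:-→d19:-→d20:H0→d21:H2→d22:-→d23:-→d24:-→d25:-→d26:-→d27:-→d28:H1  best=H1
  + 64.33.98.24/29 (H0) depth=29
  + 64.33.96.0/20 (H0) depth=20
  ? 64.33.98.61  path d0:-→d1:-→d2:-→d3:-→d4:-→d5:-→d6:-→d7:-→d8:-→d9:-→d10:-→d11:-→d12:-→d13:-→d14:-→d15:-→d16:-→d17:-→d18:-→d19:-→d20:H0→d21:-→d22:-→d23:-→d24:H1→d25:-→d26:-  best=H1
  + 218.60.0.0/14 (H1) depth=14
  ? 208.1.54.191  path d0:-→d1:-→d2:-→d3:-→d4:H2  best=H2
  + 64.32.0.0/12 (H2) depth=12

== LOOKUPS ==
["H1","H2","H1","H2","H2","H1","H1","H2"]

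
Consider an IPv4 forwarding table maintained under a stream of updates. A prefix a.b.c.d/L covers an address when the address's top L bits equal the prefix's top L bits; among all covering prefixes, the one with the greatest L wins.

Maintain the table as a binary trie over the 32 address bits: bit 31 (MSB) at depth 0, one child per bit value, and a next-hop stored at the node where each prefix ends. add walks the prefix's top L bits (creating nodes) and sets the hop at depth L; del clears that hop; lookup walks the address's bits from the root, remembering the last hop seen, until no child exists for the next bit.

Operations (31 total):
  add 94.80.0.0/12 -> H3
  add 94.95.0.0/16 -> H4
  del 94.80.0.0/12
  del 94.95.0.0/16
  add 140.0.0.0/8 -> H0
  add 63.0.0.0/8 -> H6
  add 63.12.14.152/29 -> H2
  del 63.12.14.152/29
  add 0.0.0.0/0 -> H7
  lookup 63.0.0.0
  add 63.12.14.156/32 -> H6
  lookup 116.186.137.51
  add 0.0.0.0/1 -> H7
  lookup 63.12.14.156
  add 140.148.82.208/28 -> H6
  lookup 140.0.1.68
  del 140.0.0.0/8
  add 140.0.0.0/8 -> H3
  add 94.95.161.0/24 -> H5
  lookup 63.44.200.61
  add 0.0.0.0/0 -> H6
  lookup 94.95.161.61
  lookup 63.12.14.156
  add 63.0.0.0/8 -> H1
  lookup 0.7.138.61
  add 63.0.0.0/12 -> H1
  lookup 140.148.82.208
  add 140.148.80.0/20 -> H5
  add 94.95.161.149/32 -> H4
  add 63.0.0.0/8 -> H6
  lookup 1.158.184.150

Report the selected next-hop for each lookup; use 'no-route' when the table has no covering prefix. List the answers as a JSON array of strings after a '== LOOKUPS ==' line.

Trace:
  add 94.80.0.0/12 -> H3 at depth 12
  add 94.95.0.0/16 -> H4 at depth 16
  del 94.80.0.0/12 (clear depth 12)
  del 94.95.0.0/16 (clear depth 16)
  add 140.0.0.0/8 -> H0 at depth 8
  add 63.0.0.0/8 -> H6 at depth 8
  add 63.12.14.152/29 -> H2 at depth 29
  del 63.12.14.152/29 (clear depth 29)
  add 0.0.0.0/0 -> H7 at depth 0
  lookup 63.0.0.0: bits 001111110000 walk d0:H7→d1:-→d2:-→d3:-→d4:-→d5:-→d6:-→d7:-→d8:H6→d9:-→d10:-→d11:-→d12:- -> H6
  add 63.12.14.156/32 -> H6 at depth 32
  lookup 116.186.137.51: bits 01 walk d0:H7→d1:-→d2:- -> H7
  add 0.0.0.0/1 -> H7 at depth 1
  lookup 63.12.14.156: bits 00111111000011000000111010011100 walk d0:H7→d1:H7→d2:-→d3:-→d4:-→d5:-→d6:-→d7:-→d8:H6→d9:-→d10:-→d11:-→d12:-→d13:-→d14:-→d15:-→d16:-→d17:-→d18:-→d19:-→d20:-→d21:-→d22:-→d23:-→d24:-→d25:-→d26:-→d27:-→d28:-→d29:-→d30:-→d31:-→d32:H6 -> H6
  add 140.148.82.208/28 -> H6 at depth 28
  lookup 140.0.1.68: bits 10001100 walk d0:H7→d1:-→d2:-→d3:-→d4:-→d5:-→d6:-→d7:-→d8:H0 -> H0
  del 140.0.0.0/8 (clear depth 8)
  add 140.0.0.0/8 -> H3 at depth 8
  add 94.95.161.0/24 -> H5 at depth 24
  lookup 63.44.200.61: bits 0011111100 walk d0:H7→d1:H7→d2:-→d3:-→d4:-→d5:-→d6:-→d7:-→d8:H6→d9:-→d10:- -> H6
  add 0.0.0.0/0 -> H6 at depth 0
  lookup 94.95.161.61: bits 010111100101111110100001 walk d0:H6→d1:H7→d2:-→d3:-→d4:-→d5:-→d6:-→d7:-→d8:-→d9:-→d10:-→d11:-→d12:-→d13:-→d14:-→d15:-→d16:-→d17:-→d18:-→d19:-→d20:-→d21:-→d22:-→d23:-→d24:H5 -> H5
  lookup 63.12.14.156: bits 00111111000011000000111010011100 walk d0:H6→d1:H7→d2:-→d3:-→d4:-→d5:-→d6:-→d7:-→d8:H6→d9:-→d10:-→d11:-→d12:-→d13:-→d14:-→d15:-→d16:-→d17:-→d18:-→d19:-→d20:-→d21:-→d22:-→d23:-→d24:-→d25:-→d26:-→d27:-→d28:-→d29:-→d30:-→d31:-→d32:H6 -> H6
  add 63.0.0.0/8 -> H1 at depth 8
  lookup 0.7.138.61: bits 00 walk d0:H6→d1:H7→d2:- -> H7
  add 63.0.0.0/12 -> H1 at depth 12
  lookup 140.148.82.208: bits 1000110010010100010100101101 walk d0:H6→d1:-→d2:-→d3:-→d4:-→d5:-→d6:-→d7:-→d8:H3→d9:-→d10:-→d11:-→d12:-→d13:-→d14:-→d15:-→d16:-→d17:-→d18:-→d19:-→d20:-→d21:-→d22:-→d23:-→d24:-→d25:-→d26:-→d27:-→d28:H6 -> H6
  add 140.148.80.0/20 -> H5 at depth 20
  add 94.95.161.149/32 -> H4 at depth 32
  add 63.0.0.0/8 -> H6 at depth 8
  lookup 1.158.184.150: bits 00 walk d0:H6→d1:H7→d2:- -> H7

== LOOKUPS ==
["H6","H7","H6","H0","H6","H5","H6","H7","H6","H7"]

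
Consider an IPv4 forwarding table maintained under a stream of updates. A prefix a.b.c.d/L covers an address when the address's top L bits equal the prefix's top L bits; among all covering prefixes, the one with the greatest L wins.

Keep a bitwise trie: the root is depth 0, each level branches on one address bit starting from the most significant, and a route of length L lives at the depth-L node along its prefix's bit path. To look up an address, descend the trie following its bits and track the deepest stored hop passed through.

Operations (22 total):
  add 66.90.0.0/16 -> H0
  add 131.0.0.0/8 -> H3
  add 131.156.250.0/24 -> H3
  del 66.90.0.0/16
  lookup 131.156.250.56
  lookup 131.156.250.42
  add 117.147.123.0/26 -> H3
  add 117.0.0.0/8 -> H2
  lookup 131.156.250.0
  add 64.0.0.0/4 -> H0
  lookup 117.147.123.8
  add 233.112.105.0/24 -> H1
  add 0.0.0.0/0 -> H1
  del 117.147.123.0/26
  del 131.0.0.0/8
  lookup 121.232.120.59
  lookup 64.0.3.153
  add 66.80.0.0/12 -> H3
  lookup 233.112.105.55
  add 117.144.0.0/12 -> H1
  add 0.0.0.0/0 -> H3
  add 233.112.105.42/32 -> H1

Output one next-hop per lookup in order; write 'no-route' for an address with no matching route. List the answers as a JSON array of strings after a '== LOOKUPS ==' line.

Apply in order:
  + 66.90.0.0/16 (H0) depth=16
  + 131.0.0.0/8 (H3) depth=8
  + 131.156.250.0/24 (H3) depth=24
  del 66.90.0.0/16 (clear depth 16)
  Q 131.156.250.56: descend 100000111001110011111010 ; hops seen [H3,H3] ; pick H3
  Q 131.156.250.42: descend 100000111001110011111010 ; hops seen [H3,H3] ; pick H3
  + 117.147.123.0/26 (H3) depth=26
  + 117.0.0.0/8 (H2) depth=8
  Q 131.156.250.0: descend 100000111001110011111010 ; hops seen [H3,H3] ; pick H3
  + 64.0.0.0/4 (H0) depth=4
  Q 117.147.123.8: descend 01110101100100110111101100 ; hops seen [H2,H3] ; pick H3
  + 233.112.105.0/24 (H1) depth=24
  + 0.0.0.0/0 (H1) depth=0
  del 117.147.123.0/26 (clear depth 26)
  del 131.0.0.0/8 (clear depth 8)
  Q 121.232.120.59: descend 0111 ; hops seen [H1] ; pick H1
  Q 64.0.3.153: descend 010000 ; hops seen [H1,H0] ; pick H0
  + 66.80.0.0/12 (H3) depth=12
  Q 233.112.105.55: descend 111010010111000001101001 ; hops seen [H1,H1] ; pick H1
  + 117.144.0.0/12 (H1) depth=12
  + 0.0.0.0/0 (H3) depth=0
  + 233.112.105.42/32 (H1) depth=32

== LOOKUPS ==
["H3","H3","H3","H3","H1","H0","H1"]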